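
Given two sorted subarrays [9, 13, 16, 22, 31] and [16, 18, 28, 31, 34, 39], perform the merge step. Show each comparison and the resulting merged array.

Merging process:

Compare 9 vs 16: take 9 from left. Merged: [9]
Compare 13 vs 16: take 13 from left. Merged: [9, 13]
Compare 16 vs 16: take 16 from left. Merged: [9, 13, 16]
Compare 22 vs 16: take 16 from right. Merged: [9, 13, 16, 16]
Compare 22 vs 18: take 18 from right. Merged: [9, 13, 16, 16, 18]
Compare 22 vs 28: take 22 from left. Merged: [9, 13, 16, 16, 18, 22]
Compare 31 vs 28: take 28 from right. Merged: [9, 13, 16, 16, 18, 22, 28]
Compare 31 vs 31: take 31 from left. Merged: [9, 13, 16, 16, 18, 22, 28, 31]
Append remaining from right: [31, 34, 39]. Merged: [9, 13, 16, 16, 18, 22, 28, 31, 31, 34, 39]

Final merged array: [9, 13, 16, 16, 18, 22, 28, 31, 31, 34, 39]
Total comparisons: 8

The merged array is [9, 13, 16, 16, 18, 22, 28, 31, 31, 34, 39], requiring 8 comparisons. The merge step runs in O(n) time where n is the total number of elements.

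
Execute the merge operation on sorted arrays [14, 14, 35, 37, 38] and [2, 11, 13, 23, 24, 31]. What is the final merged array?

Merging process:

Compare 14 vs 2: take 2 from right. Merged: [2]
Compare 14 vs 11: take 11 from right. Merged: [2, 11]
Compare 14 vs 13: take 13 from right. Merged: [2, 11, 13]
Compare 14 vs 23: take 14 from left. Merged: [2, 11, 13, 14]
Compare 14 vs 23: take 14 from left. Merged: [2, 11, 13, 14, 14]
Compare 35 vs 23: take 23 from right. Merged: [2, 11, 13, 14, 14, 23]
Compare 35 vs 24: take 24 from right. Merged: [2, 11, 13, 14, 14, 23, 24]
Compare 35 vs 31: take 31 from right. Merged: [2, 11, 13, 14, 14, 23, 24, 31]
Append remaining from left: [35, 37, 38]. Merged: [2, 11, 13, 14, 14, 23, 24, 31, 35, 37, 38]

Final merged array: [2, 11, 13, 14, 14, 23, 24, 31, 35, 37, 38]
Total comparisons: 8

The merged array is [2, 11, 13, 14, 14, 23, 24, 31, 35, 37, 38], requiring 8 comparisons. The merge step runs in O(n) time where n is the total number of elements.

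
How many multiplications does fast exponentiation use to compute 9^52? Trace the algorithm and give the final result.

Computing 9^52 by squaring (build up from 9^1; each line after the first costs one multiplication):

9^1 = 9
9^2 = (9^1)^2 = 9^2 = 81
9^3 = 9 * 9^2 = 9 * 81 = 729
9^6 = (9^3)^2 = 729^2 = 531441
9^12 = (9^6)^2 = 531441^2 = 282429536481
9^13 = 9 * 9^12 = 9 * 282429536481 = 2541865828329
9^26 = (9^13)^2 = 2541865828329^2 = 6461081889226673298932241
9^52 = (9^26)^2 = 6461081889226673298932241^2 = 41745579179292917813953351511015323088870709282081

Result: 41745579179292917813953351511015323088870709282081
Multiplications needed: 7 (7 lines after 9^1)

9^52 = 41745579179292917813953351511015323088870709282081. Using exponentiation by squaring, this requires 7 multiplications. The key idea: if the exponent is even, square the half-power; if odd, multiply by the base once.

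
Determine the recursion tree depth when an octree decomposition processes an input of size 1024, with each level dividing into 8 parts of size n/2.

For divide and conquer with division factor 2:

Problem sizes at each level:
Level 0: 1024
Level 1: 512
Level 2: 256
Level 3: 128
Level 4: 64
Level 5: 32
Level 6: 16
Level 7: 8
Level 8: 4
Level 9: 2
Level 10: 1

The root is level 0 and the size-1 base case is level 10 (the tree spans levels 0 through 10, i.e. 11 levels counting the root), so the depth is the number of divisions: log_2(1024) = 10

The recursion tree depth is log_2(1024) = 10. At each level, the problem size is divided by 2, so it takes 10 divisions to reduce to a base case of size 1. The algorithm makes 8 recursive calls at each level.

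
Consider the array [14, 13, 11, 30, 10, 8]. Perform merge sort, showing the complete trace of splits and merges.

Merge sort trace:

Split: [14, 13, 11, 30, 10, 8] -> [14, 13, 11] and [30, 10, 8]
  Split: [14, 13, 11] -> [14] and [13, 11]
    Split: [13, 11] -> [13] and [11]
    Merge: [13] + [11] -> [11, 13]
  Merge: [14] + [11, 13] -> [11, 13, 14]
  Split: [30, 10, 8] -> [30] and [10, 8]
    Split: [10, 8] -> [10] and [8]
    Merge: [10] + [8] -> [8, 10]
  Merge: [30] + [8, 10] -> [8, 10, 30]
Merge: [11, 13, 14] + [8, 10, 30] -> [8, 10, 11, 13, 14, 30]

Final sorted array: [8, 10, 11, 13, 14, 30]

The merge sort proceeds by recursively splitting the array and merging sorted halves.
After all merges, the sorted array is [8, 10, 11, 13, 14, 30].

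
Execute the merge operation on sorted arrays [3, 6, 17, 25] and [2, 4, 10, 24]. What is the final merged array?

Merging process:

Compare 3 vs 2: take 2 from right. Merged: [2]
Compare 3 vs 4: take 3 from left. Merged: [2, 3]
Compare 6 vs 4: take 4 from right. Merged: [2, 3, 4]
Compare 6 vs 10: take 6 from left. Merged: [2, 3, 4, 6]
Compare 17 vs 10: take 10 from right. Merged: [2, 3, 4, 6, 10]
Compare 17 vs 24: take 17 from left. Merged: [2, 3, 4, 6, 10, 17]
Compare 25 vs 24: take 24 from right. Merged: [2, 3, 4, 6, 10, 17, 24]
Append remaining from left: [25]. Merged: [2, 3, 4, 6, 10, 17, 24, 25]

Final merged array: [2, 3, 4, 6, 10, 17, 24, 25]
Total comparisons: 7

The merged array is [2, 3, 4, 6, 10, 17, 24, 25], requiring 7 comparisons. The merge step runs in O(n) time where n is the total number of elements.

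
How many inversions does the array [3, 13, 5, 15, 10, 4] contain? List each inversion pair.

Finding inversions in [3, 13, 5, 15, 10, 4]:

(1, 2): arr[1]=13 > arr[2]=5
(1, 4): arr[1]=13 > arr[4]=10
(1, 5): arr[1]=13 > arr[5]=4
(2, 5): arr[2]=5 > arr[5]=4
(3, 4): arr[3]=15 > arr[4]=10
(3, 5): arr[3]=15 > arr[5]=4
(4, 5): arr[4]=10 > arr[5]=4

Total inversions: 7

The array has 7 inversion(s): (1,2), (1,4), (1,5), (2,5), (3,4), (3,5), (4,5). Each pair (i,j) satisfies i < j and arr[i] > arr[j].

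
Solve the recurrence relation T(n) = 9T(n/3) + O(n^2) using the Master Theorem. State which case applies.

Master Theorem for T(n) = 9T(n/3) + O(n^2):

a = 9, b = 3, c = 2
log_b(a) = log_3(9) = 2.0000

Case 2: c = 2 = log_3(9) = 2.0000
T(n) = O(n^2 log n) = O(n^2 log n)

For T(n) = 9T(n/3) + O(n^2): log_3(9) = 2.0000. This is Case 2 of the Master Theorem (c = log_b(a), equal work at all levels), giving O(n^2 log n).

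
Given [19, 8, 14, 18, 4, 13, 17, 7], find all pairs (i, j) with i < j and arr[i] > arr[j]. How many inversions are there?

Finding inversions in [19, 8, 14, 18, 4, 13, 17, 7]:

(0, 1): arr[0]=19 > arr[1]=8
(0, 2): arr[0]=19 > arr[2]=14
(0, 3): arr[0]=19 > arr[3]=18
(0, 4): arr[0]=19 > arr[4]=4
(0, 5): arr[0]=19 > arr[5]=13
(0, 6): arr[0]=19 > arr[6]=17
(0, 7): arr[0]=19 > arr[7]=7
(1, 4): arr[1]=8 > arr[4]=4
(1, 7): arr[1]=8 > arr[7]=7
(2, 4): arr[2]=14 > arr[4]=4
(2, 5): arr[2]=14 > arr[5]=13
(2, 7): arr[2]=14 > arr[7]=7
(3, 4): arr[3]=18 > arr[4]=4
(3, 5): arr[3]=18 > arr[5]=13
(3, 6): arr[3]=18 > arr[6]=17
(3, 7): arr[3]=18 > arr[7]=7
(5, 7): arr[5]=13 > arr[7]=7
(6, 7): arr[6]=17 > arr[7]=7

Total inversions: 18

The array has 18 inversion(s): (0,1), (0,2), (0,3), (0,4), (0,5), (0,6), (0,7), (1,4), (1,7), (2,4), (2,5), (2,7), (3,4), (3,5), (3,6), (3,7), (5,7), (6,7). Each pair (i,j) satisfies i < j and arr[i] > arr[j].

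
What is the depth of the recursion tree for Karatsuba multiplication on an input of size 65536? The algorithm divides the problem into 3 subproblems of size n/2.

For divide and conquer with division factor 2:

Problem sizes at each level:
Level 0: 65536
Level 1: 32768
Level 2: 16384
Level 3: 8192
Level 4: 4096
Level 5: 2048
Level 6: 1024
Level 7: 512
Level 8: 256
Level 9: 128
Level 10: 64
Level 11: 32
Level 12: 16
Level 13: 8
Level 14: 4
Level 15: 2
Level 16: 1

The root is level 0 and the size-1 base case is level 16 (the tree spans levels 0 through 16, i.e. 17 levels counting the root), so the depth is the number of divisions: log_2(65536) = 16

The recursion tree depth is log_2(65536) = 16. At each level, the problem size is divided by 2, so it takes 16 divisions to reduce to a base case of size 1. The algorithm makes 3 recursive calls at each level.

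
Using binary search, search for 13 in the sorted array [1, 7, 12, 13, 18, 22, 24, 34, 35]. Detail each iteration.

Binary search for 13 in [1, 7, 12, 13, 18, 22, 24, 34, 35]:

lo=0, hi=8, mid=4, arr[mid]=18 -> 18 > 13, search left half
lo=0, hi=3, mid=1, arr[mid]=7 -> 7 < 13, search right half
lo=2, hi=3, mid=2, arr[mid]=12 -> 12 < 13, search right half
lo=3, hi=3, mid=3, arr[mid]=13 -> Found target at index 3!

Binary search finds 13 at index 3 after 4 comparisons. The search repeatedly halves the search space by comparing with the middle element.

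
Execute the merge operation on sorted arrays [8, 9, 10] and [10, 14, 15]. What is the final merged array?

Merging process:

Compare 8 vs 10: take 8 from left. Merged: [8]
Compare 9 vs 10: take 9 from left. Merged: [8, 9]
Compare 10 vs 10: take 10 from left. Merged: [8, 9, 10]
Append remaining from right: [10, 14, 15]. Merged: [8, 9, 10, 10, 14, 15]

Final merged array: [8, 9, 10, 10, 14, 15]
Total comparisons: 3

The merged array is [8, 9, 10, 10, 14, 15], requiring 3 comparisons. The merge step runs in O(n) time where n is the total number of elements.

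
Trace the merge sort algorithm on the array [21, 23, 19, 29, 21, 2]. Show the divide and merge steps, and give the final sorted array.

Merge sort trace:

Split: [21, 23, 19, 29, 21, 2] -> [21, 23, 19] and [29, 21, 2]
  Split: [21, 23, 19] -> [21] and [23, 19]
    Split: [23, 19] -> [23] and [19]
    Merge: [23] + [19] -> [19, 23]
  Merge: [21] + [19, 23] -> [19, 21, 23]
  Split: [29, 21, 2] -> [29] and [21, 2]
    Split: [21, 2] -> [21] and [2]
    Merge: [21] + [2] -> [2, 21]
  Merge: [29] + [2, 21] -> [2, 21, 29]
Merge: [19, 21, 23] + [2, 21, 29] -> [2, 19, 21, 21, 23, 29]

Final sorted array: [2, 19, 21, 21, 23, 29]

The merge sort proceeds by recursively splitting the array and merging sorted halves.
After all merges, the sorted array is [2, 19, 21, 21, 23, 29].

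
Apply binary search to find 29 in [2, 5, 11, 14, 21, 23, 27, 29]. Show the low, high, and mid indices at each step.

Binary search for 29 in [2, 5, 11, 14, 21, 23, 27, 29]:

lo=0, hi=7, mid=3, arr[mid]=14 -> 14 < 29, search right half
lo=4, hi=7, mid=5, arr[mid]=23 -> 23 < 29, search right half
lo=6, hi=7, mid=6, arr[mid]=27 -> 27 < 29, search right half
lo=7, hi=7, mid=7, arr[mid]=29 -> Found target at index 7!

Binary search finds 29 at index 7 after 4 comparisons. The search repeatedly halves the search space by comparing with the middle element.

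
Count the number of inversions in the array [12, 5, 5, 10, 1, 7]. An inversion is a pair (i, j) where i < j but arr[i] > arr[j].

Finding inversions in [12, 5, 5, 10, 1, 7]:

(0, 1): arr[0]=12 > arr[1]=5
(0, 2): arr[0]=12 > arr[2]=5
(0, 3): arr[0]=12 > arr[3]=10
(0, 4): arr[0]=12 > arr[4]=1
(0, 5): arr[0]=12 > arr[5]=7
(1, 4): arr[1]=5 > arr[4]=1
(2, 4): arr[2]=5 > arr[4]=1
(3, 4): arr[3]=10 > arr[4]=1
(3, 5): arr[3]=10 > arr[5]=7

Total inversions: 9

The array has 9 inversion(s): (0,1), (0,2), (0,3), (0,4), (0,5), (1,4), (2,4), (3,4), (3,5). Each pair (i,j) satisfies i < j and arr[i] > arr[j].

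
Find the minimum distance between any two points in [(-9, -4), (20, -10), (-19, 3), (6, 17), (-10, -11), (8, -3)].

Computing all pairwise distances among 6 points:

d((-9, -4), (20, -10)) = 29.6142
d((-9, -4), (-19, 3)) = 12.2066
d((-9, -4), (6, 17)) = 25.807
d((-9, -4), (-10, -11)) = 7.0711 <-- minimum
d((-9, -4), (8, -3)) = 17.0294
d((20, -10), (-19, 3)) = 41.1096
d((20, -10), (6, 17)) = 30.4138
d((20, -10), (-10, -11)) = 30.0167
d((20, -10), (8, -3)) = 13.8924
d((-19, 3), (6, 17)) = 28.6531
d((-19, 3), (-10, -11)) = 16.6433
d((-19, 3), (8, -3)) = 27.6586
d((6, 17), (-10, -11)) = 32.249
d((6, 17), (8, -3)) = 20.0998
d((-10, -11), (8, -3)) = 19.6977

Closest pair: (-9, -4) and (-10, -11) with distance 7.0711

The closest pair is (-9, -4) and (-10, -11) with Euclidean distance 7.0711. For 6 points, brute-force pairwise comparison is shown above. For large n, the divide-and-conquer algorithm (sort by x, recurse on halves, check the dividing strip) achieves O(n log n).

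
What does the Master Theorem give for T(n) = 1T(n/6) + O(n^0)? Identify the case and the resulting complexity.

Master Theorem for T(n) = 1T(n/6) + O(n^0):

a = 1, b = 6, c = 0
log_b(a) = log_6(1) = 0.0000

Case 2: c = 0 = log_6(1) = 0.0000
T(n) = O(n^0 log n) = O(log n)

For T(n) = 1T(n/6) + O(n^0): log_6(1) = 0.0000. This is Case 2 of the Master Theorem (c = log_b(a), equal work at all levels), giving O(log n).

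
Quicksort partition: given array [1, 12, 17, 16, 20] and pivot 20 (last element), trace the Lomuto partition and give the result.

Lomuto partition with pivot = 20:

Initial array: [1, 12, 17, 16, 20]

arr[0]=1 <= 20: swap with position 0, array becomes [1, 12, 17, 16, 20]
arr[1]=12 <= 20: swap with position 1, array becomes [1, 12, 17, 16, 20]
arr[2]=17 <= 20: swap with position 2, array becomes [1, 12, 17, 16, 20]
arr[3]=16 <= 20: swap with position 3, array becomes [1, 12, 17, 16, 20]

Place pivot at position 4: [1, 12, 17, 16, 20]
Pivot position: 4

After partitioning with pivot 20, the array becomes [1, 12, 17, 16, 20]. The pivot is placed at index 4. All elements to the left of the pivot are <= 20, and all elements to the right are > 20.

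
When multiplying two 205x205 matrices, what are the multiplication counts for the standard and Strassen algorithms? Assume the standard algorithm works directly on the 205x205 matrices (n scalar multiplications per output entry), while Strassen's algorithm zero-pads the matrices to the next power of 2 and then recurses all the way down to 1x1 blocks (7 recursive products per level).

Matrix multiplication for 205x205 matrices:

Strassen's algorithm requires power-of-2 dimensions. Pad 205x205 to 256x256 (next power of 2).

Standard algorithm: 205^3 = 8615125 multiplications
Strassen's algorithm: 7^(log2(256)) = 7^8 = 5764801 multiplications
Savings: 8615125 - 5764801 = 2850324 multiplications

Standard: 8615125 multiplications (205^3). Strassen: 5764801 multiplications (7^8, after padding to 256x256). Strassen reduces 8 recursive multiplications to 7 at each level.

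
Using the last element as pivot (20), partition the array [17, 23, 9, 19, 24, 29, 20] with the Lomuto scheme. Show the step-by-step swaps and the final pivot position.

Lomuto partition with pivot = 20:

Initial array: [17, 23, 9, 19, 24, 29, 20]

arr[0]=17 <= 20: swap with position 0, array becomes [17, 23, 9, 19, 24, 29, 20]
arr[1]=23 > 20: no swap
arr[2]=9 <= 20: swap with position 1, array becomes [17, 9, 23, 19, 24, 29, 20]
arr[3]=19 <= 20: swap with position 2, array becomes [17, 9, 19, 23, 24, 29, 20]
arr[4]=24 > 20: no swap
arr[5]=29 > 20: no swap

Place pivot at position 3: [17, 9, 19, 20, 24, 29, 23]
Pivot position: 3

After partitioning with pivot 20, the array becomes [17, 9, 19, 20, 24, 29, 23]. The pivot is placed at index 3. All elements to the left of the pivot are <= 20, and all elements to the right are > 20.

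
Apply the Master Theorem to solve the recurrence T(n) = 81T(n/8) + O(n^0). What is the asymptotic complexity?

Master Theorem for T(n) = 81T(n/8) + O(n^0):

a = 81, b = 8, c = 0
log_b(a) = log_8(81) = 2.1133

Case 1: c = 0 < log_8(81) = 2.1133
T(n) = O(n^(log_8 81))

For T(n) = 81T(n/8) + O(n^0): log_8(81) = 2.1133. This is Case 1 of the Master Theorem (c < log_b(a), work dominated by leaves), giving O(n^(log_8 81)).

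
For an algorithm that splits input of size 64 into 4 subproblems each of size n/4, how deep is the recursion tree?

For divide and conquer with division factor 4:

Problem sizes at each level:
Level 0: 64
Level 1: 16
Level 2: 4
Level 3: 1

The root is level 0 and the size-1 base case is level 3 (the tree spans levels 0 through 3, i.e. 4 levels counting the root), so the depth is the number of divisions: log_4(64) = 3

The recursion tree depth is log_4(64) = 3. At each level, the problem size is divided by 4, so it takes 3 divisions to reduce to a base case of size 1. The algorithm makes 4 recursive calls at each level.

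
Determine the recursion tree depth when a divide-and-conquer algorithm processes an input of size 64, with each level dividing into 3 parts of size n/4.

For divide and conquer with division factor 4:

Problem sizes at each level:
Level 0: 64
Level 1: 16
Level 2: 4
Level 3: 1

The root is level 0 and the size-1 base case is level 3 (the tree spans levels 0 through 3, i.e. 4 levels counting the root), so the depth is the number of divisions: log_4(64) = 3

The recursion tree depth is log_4(64) = 3. At each level, the problem size is divided by 4, so it takes 3 divisions to reduce to a base case of size 1. The algorithm makes 3 recursive calls at each level.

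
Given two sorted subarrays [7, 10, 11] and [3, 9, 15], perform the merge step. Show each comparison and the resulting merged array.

Merging process:

Compare 7 vs 3: take 3 from right. Merged: [3]
Compare 7 vs 9: take 7 from left. Merged: [3, 7]
Compare 10 vs 9: take 9 from right. Merged: [3, 7, 9]
Compare 10 vs 15: take 10 from left. Merged: [3, 7, 9, 10]
Compare 11 vs 15: take 11 from left. Merged: [3, 7, 9, 10, 11]
Append remaining from right: [15]. Merged: [3, 7, 9, 10, 11, 15]

Final merged array: [3, 7, 9, 10, 11, 15]
Total comparisons: 5

The merged array is [3, 7, 9, 10, 11, 15], requiring 5 comparisons. The merge step runs in O(n) time where n is the total number of elements.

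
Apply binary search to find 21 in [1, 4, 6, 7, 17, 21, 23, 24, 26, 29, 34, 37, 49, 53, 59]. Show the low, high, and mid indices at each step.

Binary search for 21 in [1, 4, 6, 7, 17, 21, 23, 24, 26, 29, 34, 37, 49, 53, 59]:

lo=0, hi=14, mid=7, arr[mid]=24 -> 24 > 21, search left half
lo=0, hi=6, mid=3, arr[mid]=7 -> 7 < 21, search right half
lo=4, hi=6, mid=5, arr[mid]=21 -> Found target at index 5!

Binary search finds 21 at index 5 after 3 comparisons. The search repeatedly halves the search space by comparing with the middle element.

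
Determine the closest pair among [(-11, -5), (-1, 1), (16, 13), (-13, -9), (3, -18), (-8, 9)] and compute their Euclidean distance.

Computing all pairwise distances among 6 points:

d((-11, -5), (-1, 1)) = 11.6619
d((-11, -5), (16, 13)) = 32.45
d((-11, -5), (-13, -9)) = 4.4721 <-- minimum
d((-11, -5), (3, -18)) = 19.105
d((-11, -5), (-8, 9)) = 14.3178
d((-1, 1), (16, 13)) = 20.8087
d((-1, 1), (-13, -9)) = 15.6205
d((-1, 1), (3, -18)) = 19.4165
d((-1, 1), (-8, 9)) = 10.6301
d((16, 13), (-13, -9)) = 36.4005
d((16, 13), (3, -18)) = 33.6155
d((16, 13), (-8, 9)) = 24.3311
d((-13, -9), (3, -18)) = 18.3576
d((-13, -9), (-8, 9)) = 18.6815
d((3, -18), (-8, 9)) = 29.1548

Closest pair: (-11, -5) and (-13, -9) with distance 4.4721

The closest pair is (-11, -5) and (-13, -9) with Euclidean distance 4.4721. For 6 points, brute-force pairwise comparison is shown above. For large n, the divide-and-conquer algorithm (sort by x, recurse on halves, check the dividing strip) achieves O(n log n).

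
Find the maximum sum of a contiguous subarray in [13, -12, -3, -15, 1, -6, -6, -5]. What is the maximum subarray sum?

Using Kadane's algorithm on [13, -12, -3, -15, 1, -6, -6, -5]:

Scanning through the array:
Position 1 (value -12): max_ending_here = 1, max_so_far = 13
Position 2 (value -3): max_ending_here = -2, max_so_far = 13
Position 3 (value -15): max_ending_here = -15, max_so_far = 13
Position 4 (value 1): max_ending_here = 1, max_so_far = 13
Position 5 (value -6): max_ending_here = -5, max_so_far = 13
Position 6 (value -6): max_ending_here = -6, max_so_far = 13
Position 7 (value -5): max_ending_here = -5, max_so_far = 13

Maximum subarray: [13]
Maximum sum: 13

The maximum subarray is [13] with sum 13. This subarray runs from index 0 to index 0.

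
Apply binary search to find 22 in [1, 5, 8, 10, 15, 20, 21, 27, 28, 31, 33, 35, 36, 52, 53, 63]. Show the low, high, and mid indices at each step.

Binary search for 22 in [1, 5, 8, 10, 15, 20, 21, 27, 28, 31, 33, 35, 36, 52, 53, 63]:

lo=0, hi=15, mid=7, arr[mid]=27 -> 27 > 22, search left half
lo=0, hi=6, mid=3, arr[mid]=10 -> 10 < 22, search right half
lo=4, hi=6, mid=5, arr[mid]=20 -> 20 < 22, search right half
lo=6, hi=6, mid=6, arr[mid]=21 -> 21 < 22, search right half
lo=7 > hi=6, target 22 not found

Binary search determines that 22 is not in the array after 4 comparisons. The search space was exhausted without finding the target.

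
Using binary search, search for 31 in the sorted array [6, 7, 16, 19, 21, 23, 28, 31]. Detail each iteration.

Binary search for 31 in [6, 7, 16, 19, 21, 23, 28, 31]:

lo=0, hi=7, mid=3, arr[mid]=19 -> 19 < 31, search right half
lo=4, hi=7, mid=5, arr[mid]=23 -> 23 < 31, search right half
lo=6, hi=7, mid=6, arr[mid]=28 -> 28 < 31, search right half
lo=7, hi=7, mid=7, arr[mid]=31 -> Found target at index 7!

Binary search finds 31 at index 7 after 4 comparisons. The search repeatedly halves the search space by comparing with the middle element.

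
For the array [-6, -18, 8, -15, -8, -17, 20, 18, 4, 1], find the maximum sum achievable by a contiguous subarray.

Using Kadane's algorithm on [-6, -18, 8, -15, -8, -17, 20, 18, 4, 1]:

Scanning through the array:
Position 1 (value -18): max_ending_here = -18, max_so_far = -6
Position 2 (value 8): max_ending_here = 8, max_so_far = 8
Position 3 (value -15): max_ending_here = -7, max_so_far = 8
Position 4 (value -8): max_ending_here = -8, max_so_far = 8
Position 5 (value -17): max_ending_here = -17, max_so_far = 8
Position 6 (value 20): max_ending_here = 20, max_so_far = 20
Position 7 (value 18): max_ending_here = 38, max_so_far = 38
Position 8 (value 4): max_ending_here = 42, max_so_far = 42
Position 9 (value 1): max_ending_here = 43, max_so_far = 43

Maximum subarray: [20, 18, 4, 1]
Maximum sum: 43

The maximum subarray is [20, 18, 4, 1] with sum 43. This subarray runs from index 6 to index 9.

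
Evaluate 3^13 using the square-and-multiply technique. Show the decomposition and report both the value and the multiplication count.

Computing 3^13 by squaring (build up from 3^1; each line after the first costs one multiplication):

3^1 = 3
3^2 = (3^1)^2 = 3^2 = 9
3^3 = 3 * 3^2 = 3 * 9 = 27
3^6 = (3^3)^2 = 27^2 = 729
3^12 = (3^6)^2 = 729^2 = 531441
3^13 = 3 * 3^12 = 3 * 531441 = 1594323

Result: 1594323
Multiplications needed: 5 (5 lines after 3^1)

3^13 = 1594323. Using exponentiation by squaring, this requires 5 multiplications. The key idea: if the exponent is even, square the half-power; if odd, multiply by the base once.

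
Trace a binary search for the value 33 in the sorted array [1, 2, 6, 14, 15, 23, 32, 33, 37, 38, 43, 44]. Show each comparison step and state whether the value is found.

Binary search for 33 in [1, 2, 6, 14, 15, 23, 32, 33, 37, 38, 43, 44]:

lo=0, hi=11, mid=5, arr[mid]=23 -> 23 < 33, search right half
lo=6, hi=11, mid=8, arr[mid]=37 -> 37 > 33, search left half
lo=6, hi=7, mid=6, arr[mid]=32 -> 32 < 33, search right half
lo=7, hi=7, mid=7, arr[mid]=33 -> Found target at index 7!

Binary search finds 33 at index 7 after 4 comparisons. The search repeatedly halves the search space by comparing with the middle element.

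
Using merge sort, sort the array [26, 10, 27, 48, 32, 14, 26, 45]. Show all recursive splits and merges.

Merge sort trace:

Split: [26, 10, 27, 48, 32, 14, 26, 45] -> [26, 10, 27, 48] and [32, 14, 26, 45]
  Split: [26, 10, 27, 48] -> [26, 10] and [27, 48]
    Split: [26, 10] -> [26] and [10]
    Merge: [26] + [10] -> [10, 26]
    Split: [27, 48] -> [27] and [48]
    Merge: [27] + [48] -> [27, 48]
  Merge: [10, 26] + [27, 48] -> [10, 26, 27, 48]
  Split: [32, 14, 26, 45] -> [32, 14] and [26, 45]
    Split: [32, 14] -> [32] and [14]
    Merge: [32] + [14] -> [14, 32]
    Split: [26, 45] -> [26] and [45]
    Merge: [26] + [45] -> [26, 45]
  Merge: [14, 32] + [26, 45] -> [14, 26, 32, 45]
Merge: [10, 26, 27, 48] + [14, 26, 32, 45] -> [10, 14, 26, 26, 27, 32, 45, 48]

Final sorted array: [10, 14, 26, 26, 27, 32, 45, 48]

The merge sort proceeds by recursively splitting the array and merging sorted halves.
After all merges, the sorted array is [10, 14, 26, 26, 27, 32, 45, 48].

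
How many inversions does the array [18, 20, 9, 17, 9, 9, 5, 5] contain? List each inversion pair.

Finding inversions in [18, 20, 9, 17, 9, 9, 5, 5]:

(0, 2): arr[0]=18 > arr[2]=9
(0, 3): arr[0]=18 > arr[3]=17
(0, 4): arr[0]=18 > arr[4]=9
(0, 5): arr[0]=18 > arr[5]=9
(0, 6): arr[0]=18 > arr[6]=5
(0, 7): arr[0]=18 > arr[7]=5
(1, 2): arr[1]=20 > arr[2]=9
(1, 3): arr[1]=20 > arr[3]=17
(1, 4): arr[1]=20 > arr[4]=9
(1, 5): arr[1]=20 > arr[5]=9
(1, 6): arr[1]=20 > arr[6]=5
(1, 7): arr[1]=20 > arr[7]=5
(2, 6): arr[2]=9 > arr[6]=5
(2, 7): arr[2]=9 > arr[7]=5
(3, 4): arr[3]=17 > arr[4]=9
(3, 5): arr[3]=17 > arr[5]=9
(3, 6): arr[3]=17 > arr[6]=5
(3, 7): arr[3]=17 > arr[7]=5
(4, 6): arr[4]=9 > arr[6]=5
(4, 7): arr[4]=9 > arr[7]=5
(5, 6): arr[5]=9 > arr[6]=5
(5, 7): arr[5]=9 > arr[7]=5

Total inversions: 22

The array has 22 inversion(s): (0,2), (0,3), (0,4), (0,5), (0,6), (0,7), (1,2), (1,3), (1,4), (1,5), (1,6), (1,7), (2,6), (2,7), (3,4), (3,5), (3,6), (3,7), (4,6), (4,7), (5,6), (5,7). Each pair (i,j) satisfies i < j and arr[i] > arr[j].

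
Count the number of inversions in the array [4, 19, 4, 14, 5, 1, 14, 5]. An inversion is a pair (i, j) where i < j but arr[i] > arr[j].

Finding inversions in [4, 19, 4, 14, 5, 1, 14, 5]:

(0, 5): arr[0]=4 > arr[5]=1
(1, 2): arr[1]=19 > arr[2]=4
(1, 3): arr[1]=19 > arr[3]=14
(1, 4): arr[1]=19 > arr[4]=5
(1, 5): arr[1]=19 > arr[5]=1
(1, 6): arr[1]=19 > arr[6]=14
(1, 7): arr[1]=19 > arr[7]=5
(2, 5): arr[2]=4 > arr[5]=1
(3, 4): arr[3]=14 > arr[4]=5
(3, 5): arr[3]=14 > arr[5]=1
(3, 7): arr[3]=14 > arr[7]=5
(4, 5): arr[4]=5 > arr[5]=1
(6, 7): arr[6]=14 > arr[7]=5

Total inversions: 13

The array has 13 inversion(s): (0,5), (1,2), (1,3), (1,4), (1,5), (1,6), (1,7), (2,5), (3,4), (3,5), (3,7), (4,5), (6,7). Each pair (i,j) satisfies i < j and arr[i] > arr[j].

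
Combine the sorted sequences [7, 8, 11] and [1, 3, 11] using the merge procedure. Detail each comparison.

Merging process:

Compare 7 vs 1: take 1 from right. Merged: [1]
Compare 7 vs 3: take 3 from right. Merged: [1, 3]
Compare 7 vs 11: take 7 from left. Merged: [1, 3, 7]
Compare 8 vs 11: take 8 from left. Merged: [1, 3, 7, 8]
Compare 11 vs 11: take 11 from left. Merged: [1, 3, 7, 8, 11]
Append remaining from right: [11]. Merged: [1, 3, 7, 8, 11, 11]

Final merged array: [1, 3, 7, 8, 11, 11]
Total comparisons: 5

The merged array is [1, 3, 7, 8, 11, 11], requiring 5 comparisons. The merge step runs in O(n) time where n is the total number of elements.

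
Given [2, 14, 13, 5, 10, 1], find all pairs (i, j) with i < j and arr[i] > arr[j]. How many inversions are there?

Finding inversions in [2, 14, 13, 5, 10, 1]:

(0, 5): arr[0]=2 > arr[5]=1
(1, 2): arr[1]=14 > arr[2]=13
(1, 3): arr[1]=14 > arr[3]=5
(1, 4): arr[1]=14 > arr[4]=10
(1, 5): arr[1]=14 > arr[5]=1
(2, 3): arr[2]=13 > arr[3]=5
(2, 4): arr[2]=13 > arr[4]=10
(2, 5): arr[2]=13 > arr[5]=1
(3, 5): arr[3]=5 > arr[5]=1
(4, 5): arr[4]=10 > arr[5]=1

Total inversions: 10

The array has 10 inversion(s): (0,5), (1,2), (1,3), (1,4), (1,5), (2,3), (2,4), (2,5), (3,5), (4,5). Each pair (i,j) satisfies i < j and arr[i] > arr[j].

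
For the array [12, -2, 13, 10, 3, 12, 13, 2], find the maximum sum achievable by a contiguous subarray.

Using Kadane's algorithm on [12, -2, 13, 10, 3, 12, 13, 2]:

Scanning through the array:
Position 1 (value -2): max_ending_here = 10, max_so_far = 12
Position 2 (value 13): max_ending_here = 23, max_so_far = 23
Position 3 (value 10): max_ending_here = 33, max_so_far = 33
Position 4 (value 3): max_ending_here = 36, max_so_far = 36
Position 5 (value 12): max_ending_here = 48, max_so_far = 48
Position 6 (value 13): max_ending_here = 61, max_so_far = 61
Position 7 (value 2): max_ending_here = 63, max_so_far = 63

Maximum subarray: [12, -2, 13, 10, 3, 12, 13, 2]
Maximum sum: 63

The maximum subarray is [12, -2, 13, 10, 3, 12, 13, 2] with sum 63. This subarray runs from index 0 to index 7.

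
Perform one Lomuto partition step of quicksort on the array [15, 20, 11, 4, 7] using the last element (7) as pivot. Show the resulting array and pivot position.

Lomuto partition with pivot = 7:

Initial array: [15, 20, 11, 4, 7]

arr[0]=15 > 7: no swap
arr[1]=20 > 7: no swap
arr[2]=11 > 7: no swap
arr[3]=4 <= 7: swap with position 0, array becomes [4, 20, 11, 15, 7]

Place pivot at position 1: [4, 7, 11, 15, 20]
Pivot position: 1

After partitioning with pivot 7, the array becomes [4, 7, 11, 15, 20]. The pivot is placed at index 1. All elements to the left of the pivot are <= 7, and all elements to the right are > 7.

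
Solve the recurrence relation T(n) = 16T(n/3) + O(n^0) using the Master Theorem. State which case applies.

Master Theorem for T(n) = 16T(n/3) + O(n^0):

a = 16, b = 3, c = 0
log_b(a) = log_3(16) = 2.5237

Case 1: c = 0 < log_3(16) = 2.5237
T(n) = O(n^(log_3 16))

For T(n) = 16T(n/3) + O(n^0): log_3(16) = 2.5237. This is Case 1 of the Master Theorem (c < log_b(a), work dominated by leaves), giving O(n^(log_3 16)).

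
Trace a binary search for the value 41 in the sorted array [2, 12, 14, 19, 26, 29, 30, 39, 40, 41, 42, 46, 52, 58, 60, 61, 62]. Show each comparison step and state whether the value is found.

Binary search for 41 in [2, 12, 14, 19, 26, 29, 30, 39, 40, 41, 42, 46, 52, 58, 60, 61, 62]:

lo=0, hi=16, mid=8, arr[mid]=40 -> 40 < 41, search right half
lo=9, hi=16, mid=12, arr[mid]=52 -> 52 > 41, search left half
lo=9, hi=11, mid=10, arr[mid]=42 -> 42 > 41, search left half
lo=9, hi=9, mid=9, arr[mid]=41 -> Found target at index 9!

Binary search finds 41 at index 9 after 4 comparisons. The search repeatedly halves the search space by comparing with the middle element.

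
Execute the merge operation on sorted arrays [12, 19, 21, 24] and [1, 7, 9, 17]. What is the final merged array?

Merging process:

Compare 12 vs 1: take 1 from right. Merged: [1]
Compare 12 vs 7: take 7 from right. Merged: [1, 7]
Compare 12 vs 9: take 9 from right. Merged: [1, 7, 9]
Compare 12 vs 17: take 12 from left. Merged: [1, 7, 9, 12]
Compare 19 vs 17: take 17 from right. Merged: [1, 7, 9, 12, 17]
Append remaining from left: [19, 21, 24]. Merged: [1, 7, 9, 12, 17, 19, 21, 24]

Final merged array: [1, 7, 9, 12, 17, 19, 21, 24]
Total comparisons: 5

The merged array is [1, 7, 9, 12, 17, 19, 21, 24], requiring 5 comparisons. The merge step runs in O(n) time where n is the total number of elements.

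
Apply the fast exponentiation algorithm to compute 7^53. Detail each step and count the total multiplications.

Computing 7^53 by squaring (build up from 7^1; each line after the first costs one multiplication):

7^1 = 7
7^2 = (7^1)^2 = 7^2 = 49
7^3 = 7 * 7^2 = 7 * 49 = 343
7^6 = (7^3)^2 = 343^2 = 117649
7^12 = (7^6)^2 = 117649^2 = 13841287201
7^13 = 7 * 7^12 = 7 * 13841287201 = 96889010407
7^26 = (7^13)^2 = 96889010407^2 = 9387480337647754305649
7^52 = (7^26)^2 = 9387480337647754305649^2 = 88124787089723195184393736687912818113311201
7^53 = 7 * 7^52 = 7 * 88124787089723195184393736687912818113311201 = 616873509628062366290756156815389726793178407

Result: 616873509628062366290756156815389726793178407
Multiplications needed: 8 (8 lines after 7^1)

7^53 = 616873509628062366290756156815389726793178407. Using exponentiation by squaring, this requires 8 multiplications. The key idea: if the exponent is even, square the half-power; if odd, multiply by the base once.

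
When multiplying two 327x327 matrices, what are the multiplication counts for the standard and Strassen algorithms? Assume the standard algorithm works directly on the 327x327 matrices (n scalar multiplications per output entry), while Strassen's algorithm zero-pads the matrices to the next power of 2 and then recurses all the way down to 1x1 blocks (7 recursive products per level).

Matrix multiplication for 327x327 matrices:

Strassen's algorithm requires power-of-2 dimensions. Pad 327x327 to 512x512 (next power of 2).

Standard algorithm: 327^3 = 34965783 multiplications
Strassen's algorithm: 7^(log2(512)) = 7^9 = 40353607 multiplications
Difference: 34965783 - 40353607 = -5387824 (Strassen uses MORE here due to padding overhead — for small or just-over-power-of-2 n, padding can outweigh the per-level savings)

Standard: 34965783 multiplications (327^3). Strassen: 40353607 multiplications (7^9, after padding to 512x512). Strassen reduces 8 recursive multiplications to 7 at each level.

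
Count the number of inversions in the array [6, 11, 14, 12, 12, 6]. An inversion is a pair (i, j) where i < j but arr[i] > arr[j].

Finding inversions in [6, 11, 14, 12, 12, 6]:

(1, 5): arr[1]=11 > arr[5]=6
(2, 3): arr[2]=14 > arr[3]=12
(2, 4): arr[2]=14 > arr[4]=12
(2, 5): arr[2]=14 > arr[5]=6
(3, 5): arr[3]=12 > arr[5]=6
(4, 5): arr[4]=12 > arr[5]=6

Total inversions: 6

The array has 6 inversion(s): (1,5), (2,3), (2,4), (2,5), (3,5), (4,5). Each pair (i,j) satisfies i < j and arr[i] > arr[j].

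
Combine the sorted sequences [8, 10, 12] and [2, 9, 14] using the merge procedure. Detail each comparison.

Merging process:

Compare 8 vs 2: take 2 from right. Merged: [2]
Compare 8 vs 9: take 8 from left. Merged: [2, 8]
Compare 10 vs 9: take 9 from right. Merged: [2, 8, 9]
Compare 10 vs 14: take 10 from left. Merged: [2, 8, 9, 10]
Compare 12 vs 14: take 12 from left. Merged: [2, 8, 9, 10, 12]
Append remaining from right: [14]. Merged: [2, 8, 9, 10, 12, 14]

Final merged array: [2, 8, 9, 10, 12, 14]
Total comparisons: 5

The merged array is [2, 8, 9, 10, 12, 14], requiring 5 comparisons. The merge step runs in O(n) time where n is the total number of elements.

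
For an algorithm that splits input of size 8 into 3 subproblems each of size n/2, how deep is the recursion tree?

For divide and conquer with division factor 2:

Problem sizes at each level:
Level 0: 8
Level 1: 4
Level 2: 2
Level 3: 1

The root is level 0 and the size-1 base case is level 3 (the tree spans levels 0 through 3, i.e. 4 levels counting the root), so the depth is the number of divisions: log_2(8) = 3

The recursion tree depth is log_2(8) = 3. At each level, the problem size is divided by 2, so it takes 3 divisions to reduce to a base case of size 1. The algorithm makes 3 recursive calls at each level.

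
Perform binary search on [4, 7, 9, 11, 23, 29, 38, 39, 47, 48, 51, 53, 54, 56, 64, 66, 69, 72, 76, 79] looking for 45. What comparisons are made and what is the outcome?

Binary search for 45 in [4, 7, 9, 11, 23, 29, 38, 39, 47, 48, 51, 53, 54, 56, 64, 66, 69, 72, 76, 79]:

lo=0, hi=19, mid=9, arr[mid]=48 -> 48 > 45, search left half
lo=0, hi=8, mid=4, arr[mid]=23 -> 23 < 45, search right half
lo=5, hi=8, mid=6, arr[mid]=38 -> 38 < 45, search right half
lo=7, hi=8, mid=7, arr[mid]=39 -> 39 < 45, search right half
lo=8, hi=8, mid=8, arr[mid]=47 -> 47 > 45, search left half
lo=8 > hi=7, target 45 not found

Binary search determines that 45 is not in the array after 5 comparisons. The search space was exhausted without finding the target.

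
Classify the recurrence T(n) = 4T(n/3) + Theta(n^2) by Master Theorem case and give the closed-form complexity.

Master Theorem for T(n) = 4T(n/3) + O(n^2):

a = 4, b = 3, c = 2
log_b(a) = log_3(4) = 1.2619

Case 3: c = 2 > log_3(4) = 1.2619
T(n) = O(n^2) = O(n^2)

For T(n) = 4T(n/3) + O(n^2): log_3(4) = 1.2619. This is Case 3 of the Master Theorem (c > log_b(a), work dominated by root), giving O(n^2).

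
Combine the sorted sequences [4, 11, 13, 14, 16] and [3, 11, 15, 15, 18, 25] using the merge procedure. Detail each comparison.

Merging process:

Compare 4 vs 3: take 3 from right. Merged: [3]
Compare 4 vs 11: take 4 from left. Merged: [3, 4]
Compare 11 vs 11: take 11 from left. Merged: [3, 4, 11]
Compare 13 vs 11: take 11 from right. Merged: [3, 4, 11, 11]
Compare 13 vs 15: take 13 from left. Merged: [3, 4, 11, 11, 13]
Compare 14 vs 15: take 14 from left. Merged: [3, 4, 11, 11, 13, 14]
Compare 16 vs 15: take 15 from right. Merged: [3, 4, 11, 11, 13, 14, 15]
Compare 16 vs 15: take 15 from right. Merged: [3, 4, 11, 11, 13, 14, 15, 15]
Compare 16 vs 18: take 16 from left. Merged: [3, 4, 11, 11, 13, 14, 15, 15, 16]
Append remaining from right: [18, 25]. Merged: [3, 4, 11, 11, 13, 14, 15, 15, 16, 18, 25]

Final merged array: [3, 4, 11, 11, 13, 14, 15, 15, 16, 18, 25]
Total comparisons: 9

The merged array is [3, 4, 11, 11, 13, 14, 15, 15, 16, 18, 25], requiring 9 comparisons. The merge step runs in O(n) time where n is the total number of elements.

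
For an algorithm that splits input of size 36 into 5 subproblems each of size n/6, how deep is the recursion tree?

For divide and conquer with division factor 6:

Problem sizes at each level:
Level 0: 36
Level 1: 6
Level 2: 1

The root is level 0 and the size-1 base case is level 2 (the tree spans levels 0 through 2, i.e. 3 levels counting the root), so the depth is the number of divisions: log_6(36) = 2

The recursion tree depth is log_6(36) = 2. At each level, the problem size is divided by 6, so it takes 2 divisions to reduce to a base case of size 1. The algorithm makes 5 recursive calls at each level.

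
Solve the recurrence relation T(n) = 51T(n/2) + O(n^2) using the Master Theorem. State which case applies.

Master Theorem for T(n) = 51T(n/2) + O(n^2):

a = 51, b = 2, c = 2
log_b(a) = log_2(51) = 5.6724

Case 1: c = 2 < log_2(51) = 5.6724
T(n) = O(n^(log_2 51))

For T(n) = 51T(n/2) + O(n^2): log_2(51) = 5.6724. This is Case 1 of the Master Theorem (c < log_b(a), work dominated by leaves), giving O(n^(log_2 51)).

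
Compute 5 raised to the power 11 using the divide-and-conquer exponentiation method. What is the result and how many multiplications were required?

Computing 5^11 by squaring (build up from 5^1; each line after the first costs one multiplication):

5^1 = 5
5^2 = (5^1)^2 = 5^2 = 25
5^4 = (5^2)^2 = 25^2 = 625
5^5 = 5 * 5^4 = 5 * 625 = 3125
5^10 = (5^5)^2 = 3125^2 = 9765625
5^11 = 5 * 5^10 = 5 * 9765625 = 48828125

Result: 48828125
Multiplications needed: 5 (5 lines after 5^1)

5^11 = 48828125. Using exponentiation by squaring, this requires 5 multiplications. The key idea: if the exponent is even, square the half-power; if odd, multiply by the base once.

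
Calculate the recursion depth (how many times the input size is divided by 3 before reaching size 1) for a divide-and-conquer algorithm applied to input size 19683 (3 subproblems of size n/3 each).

For divide and conquer with division factor 3:

Problem sizes at each level:
Level 0: 19683
Level 1: 6561
Level 2: 2187
Level 3: 729
Level 4: 243
Level 5: 81
Level 6: 27
Level 7: 9
Level 8: 3
Level 9: 1

The root is level 0 and the size-1 base case is level 9 (the tree spans levels 0 through 9, i.e. 10 levels counting the root), so the depth is the number of divisions: log_3(19683) = 9

The recursion tree depth is log_3(19683) = 9. At each level, the problem size is divided by 3, so it takes 9 divisions to reduce to a base case of size 1. The algorithm makes 3 recursive calls at each level.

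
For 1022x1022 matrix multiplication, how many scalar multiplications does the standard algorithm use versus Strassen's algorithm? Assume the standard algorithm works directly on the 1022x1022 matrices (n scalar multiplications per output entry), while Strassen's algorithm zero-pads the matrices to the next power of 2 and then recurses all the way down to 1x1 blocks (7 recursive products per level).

Matrix multiplication for 1022x1022 matrices:

Strassen's algorithm requires power-of-2 dimensions. Pad 1022x1022 to 1024x1024 (next power of 2).

Standard algorithm: 1022^3 = 1067462648 multiplications
Strassen's algorithm: 7^(log2(1024)) = 7^10 = 282475249 multiplications
Savings: 1067462648 - 282475249 = 784987399 multiplications

Standard: 1067462648 multiplications (1022^3). Strassen: 282475249 multiplications (7^10, after padding to 1024x1024). Strassen reduces 8 recursive multiplications to 7 at each level.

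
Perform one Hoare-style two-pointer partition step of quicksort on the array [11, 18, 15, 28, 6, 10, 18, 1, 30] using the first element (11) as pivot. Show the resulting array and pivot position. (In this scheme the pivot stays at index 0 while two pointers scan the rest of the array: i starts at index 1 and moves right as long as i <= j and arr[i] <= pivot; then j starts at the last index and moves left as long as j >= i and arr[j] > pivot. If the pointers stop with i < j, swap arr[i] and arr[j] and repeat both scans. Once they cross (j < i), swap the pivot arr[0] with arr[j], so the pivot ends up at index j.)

Hoare-style two-pointer partition with pivot = 11:

Initial array: [11, 18, 15, 28, 6, 10, 18, 1, 30]

Pointers start at i = 1, j = 8.
i stops at index 1 (arr[1]=18 > 11), j stops at index 7 (arr[7]=1 <= 11): swap arr[1] and arr[7], array becomes [11, 1, 15, 28, 6, 10, 18, 18, 30]
i stops at index 2 (arr[2]=15 > 11), j stops at index 5 (arr[5]=10 <= 11): swap arr[2] and arr[5], array becomes [11, 1, 10, 28, 6, 15, 18, 18, 30]
i stops at index 3 (arr[3]=28 > 11), j stops at index 4 (arr[4]=6 <= 11): swap arr[3] and arr[4], array becomes [11, 1, 10, 6, 28, 15, 18, 18, 30]
i ends at 4, j ends at 3: the pointers have crossed (j < i), so scanning stops.

Swap pivot arr[0] with arr[3] to place pivot at position 3: [6, 1, 10, 11, 28, 15, 18, 18, 30]
Pivot position: 3

After partitioning with pivot 11, the array becomes [6, 1, 10, 11, 28, 15, 18, 18, 30]. The pivot is placed at index 3. All elements to the left of the pivot are <= 11, and all elements to the right are > 11.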